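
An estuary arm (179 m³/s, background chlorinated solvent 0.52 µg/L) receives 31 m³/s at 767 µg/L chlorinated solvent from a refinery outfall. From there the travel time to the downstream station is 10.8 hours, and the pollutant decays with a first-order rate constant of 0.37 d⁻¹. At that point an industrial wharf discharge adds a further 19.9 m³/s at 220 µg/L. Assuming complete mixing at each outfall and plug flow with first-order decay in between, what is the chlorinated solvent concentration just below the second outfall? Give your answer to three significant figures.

Flow-weighted average: C = (179.0·0.5200 + 31.00·767.0) / 210.0 = 23870/210.0 = 113.7 µg/L; combined flow 210.0 m³/s.
After decay, C = 113.7 × e^(−kt) = 113.7 × 0.8466 = 96.23 µg/L.
At the second outfall, C = (210.0·96.23 + 19.90·220.0) / (210.0 + 19.90) = 106.9 µg/L.

107 µg/L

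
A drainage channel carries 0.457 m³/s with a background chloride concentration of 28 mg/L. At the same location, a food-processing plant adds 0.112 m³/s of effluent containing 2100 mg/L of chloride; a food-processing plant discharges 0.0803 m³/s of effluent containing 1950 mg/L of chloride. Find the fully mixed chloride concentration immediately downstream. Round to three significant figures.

Mass balance: C = (0.4570·28.00 + 0.1120·2100 + 0.08030·1950) / 0.6493 = 404.6/0.6493 = 623.1 mg/L.

623 mg/L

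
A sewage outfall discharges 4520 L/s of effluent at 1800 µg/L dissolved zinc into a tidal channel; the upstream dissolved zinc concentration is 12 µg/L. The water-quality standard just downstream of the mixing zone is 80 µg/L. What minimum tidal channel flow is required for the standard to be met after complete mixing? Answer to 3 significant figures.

114000 L/s

Set C_mix = 80: (Q·12.00 + 4520·1800) / (Q + 4520) = 80
→ Q = 4520·(1800 − 80)/(80 − 12.00) = 114300 L/s.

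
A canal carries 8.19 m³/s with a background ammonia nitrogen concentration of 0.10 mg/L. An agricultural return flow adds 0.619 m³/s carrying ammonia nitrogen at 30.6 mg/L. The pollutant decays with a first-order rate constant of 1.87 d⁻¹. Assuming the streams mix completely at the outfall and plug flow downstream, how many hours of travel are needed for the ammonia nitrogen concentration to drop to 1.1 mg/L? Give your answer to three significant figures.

9.15 h

Conservation of mass: C = (8.190·0.1000 + 0.6190·30.60) / 8.809 = 19.76/8.809 = 2.243 mg/L.
2.243·exp(−k·t) = 1.1 → t = ln(2.243/1.1)/k = 32920 s = 9.146 h.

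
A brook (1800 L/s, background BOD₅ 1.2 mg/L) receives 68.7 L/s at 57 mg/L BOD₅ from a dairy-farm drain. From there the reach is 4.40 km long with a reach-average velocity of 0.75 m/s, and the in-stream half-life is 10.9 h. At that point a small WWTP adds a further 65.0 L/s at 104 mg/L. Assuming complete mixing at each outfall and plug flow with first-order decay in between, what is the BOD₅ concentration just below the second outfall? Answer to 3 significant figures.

6.33 mg/L

Flow-weighted average: C = (1800·1.200 + 68.70·57.00) / 1869 = 6076/1869 = 3.251 mg/L; combined flow 1869 L/s.
Travel time t = 4.40·1000 / 0.75 = 5867 s = 1.630 h.
Half-life 10.9 h → k = ln 2 / 10.9 = 0.06359 h⁻¹ = 1.526 d⁻¹.
First-order decay: C = 3.251·exp(−k·t) = 3.251·0.9016 = 2.931 mg/L.
At the second outfall, C = (1869·2.931 + 65.00·104.0) / (1869 + 65.00) = 6.329 mg/L.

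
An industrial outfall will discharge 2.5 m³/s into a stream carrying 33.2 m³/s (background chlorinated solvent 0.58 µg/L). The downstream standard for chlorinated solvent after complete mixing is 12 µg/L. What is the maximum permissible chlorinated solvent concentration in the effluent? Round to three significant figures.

At the limit, (Qr·Cr + Qe·Cₑ)/(Qr + Qe) = 12:
Cₑ = (35.70·12 − 33.20·0.5800) / 2.500 = 163.7 µg/L.

164 µg/L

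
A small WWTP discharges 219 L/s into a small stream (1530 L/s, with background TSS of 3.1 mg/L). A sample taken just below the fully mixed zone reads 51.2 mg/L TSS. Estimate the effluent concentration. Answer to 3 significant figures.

387 mg/L

Mass balance: 1530·3.100 + 219.0·Cₑ = 1749·51.20
→ Cₑ = (1749·51.20 − 1530·3.100) / 219.0 = 387.2 mg/L.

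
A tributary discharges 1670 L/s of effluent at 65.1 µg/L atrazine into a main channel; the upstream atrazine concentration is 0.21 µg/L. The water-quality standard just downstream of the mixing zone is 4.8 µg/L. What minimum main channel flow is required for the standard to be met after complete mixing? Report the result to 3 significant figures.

Set C_mix = 4.8: (Q·0.2100 + 1670·65.10) / (Q + 1670) = 4.8
→ Q = 1670·(65.10 − 4.8)/(4.8 − 0.2100) = 21940 L/s.

21900 L/s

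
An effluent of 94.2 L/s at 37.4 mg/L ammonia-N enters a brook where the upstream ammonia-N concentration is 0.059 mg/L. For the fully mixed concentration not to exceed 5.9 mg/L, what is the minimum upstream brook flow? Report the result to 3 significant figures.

Set C_mix = 5.9: (Q·0.05900 + 94.20·37.40) / (Q + 94.20) = 5.9
→ Q = 94.20·(37.40 − 5.9)/(5.9 − 0.05900) = 508.0 L/s.

508 L/s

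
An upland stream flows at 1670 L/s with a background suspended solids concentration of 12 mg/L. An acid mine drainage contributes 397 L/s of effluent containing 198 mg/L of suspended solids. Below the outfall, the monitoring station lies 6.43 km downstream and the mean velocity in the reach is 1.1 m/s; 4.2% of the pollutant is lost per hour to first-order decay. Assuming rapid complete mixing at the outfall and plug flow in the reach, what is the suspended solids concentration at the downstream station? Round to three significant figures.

Mass balance: C = (1670·12.00 + 397.0·198.0) / 2067 = 98650/2067 = 47.72 mg/L.
Travel time t = 6.43·1000 / 1.1 = 5845 s = 1.624 h.
4.2%/h lost → k = −ln(1 − 0.042) = 0.04291 h⁻¹.
Applying C = C₀e^(−kt): 47.72 × 0.9327 = 44.51 mg/L.

44.5 mg/L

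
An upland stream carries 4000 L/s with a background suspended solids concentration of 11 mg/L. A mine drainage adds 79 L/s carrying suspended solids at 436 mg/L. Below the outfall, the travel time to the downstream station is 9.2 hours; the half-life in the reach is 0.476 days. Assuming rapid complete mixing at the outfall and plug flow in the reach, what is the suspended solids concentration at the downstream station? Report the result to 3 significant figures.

Conservation of mass: C = (4000·11.00 + 79.00·436.0) / 4079 = 78440/4079 = 19.23 mg/L.
Half-life 0.476 d → k = ln 2 / 0.476 = 1.456 d⁻¹.
First-order decay: C = 19.23·exp(−k·t) = 19.23·0.5722 = 11.00 mg/L.

11.0 mg/L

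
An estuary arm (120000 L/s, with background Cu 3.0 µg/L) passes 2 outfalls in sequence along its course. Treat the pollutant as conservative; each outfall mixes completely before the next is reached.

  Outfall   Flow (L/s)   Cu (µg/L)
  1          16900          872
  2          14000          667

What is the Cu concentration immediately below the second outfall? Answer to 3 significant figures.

Below outfall 1: Q → 136900 L/s, C = (120000·3.000 + 16900·872.0)/136900 = 110.3 µg/L.
Below outfall 2: Q → 150900 L/s, C = (136900·110.3 + 14000·667.0)/150900 = 161.9 µg/L.

162 µg/L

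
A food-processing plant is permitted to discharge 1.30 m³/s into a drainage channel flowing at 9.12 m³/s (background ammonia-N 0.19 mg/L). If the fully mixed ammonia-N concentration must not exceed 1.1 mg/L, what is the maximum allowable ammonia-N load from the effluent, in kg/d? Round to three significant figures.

Mass balance at the limit: 9.120·0.1900 + 1.300·Cₑ = 10.42·1.1 → Cₑ = 7.484 mg/L.
Load = 1.300 m³/s × 7.484 g/m³ × 86 400 s/d = 840.6 kg/d.

841 kg/d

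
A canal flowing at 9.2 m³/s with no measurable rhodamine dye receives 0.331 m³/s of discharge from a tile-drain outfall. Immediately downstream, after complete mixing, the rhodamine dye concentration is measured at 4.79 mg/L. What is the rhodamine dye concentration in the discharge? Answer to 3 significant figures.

138 mg/L

Mass balance: 9.200·0 + 0.3310·Cₑ = 9.531·4.790
→ Cₑ = (9.531·4.790 − 9.200·0) / 0.3310 = 137.9 mg/L.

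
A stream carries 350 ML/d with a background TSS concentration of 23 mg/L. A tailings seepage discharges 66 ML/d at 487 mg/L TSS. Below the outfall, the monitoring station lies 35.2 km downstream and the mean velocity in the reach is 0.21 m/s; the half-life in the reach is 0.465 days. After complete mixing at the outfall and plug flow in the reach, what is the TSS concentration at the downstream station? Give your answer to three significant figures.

Conservation of mass: C = (350.0·23.00 + 66.00·487.0) / 416.0 = 40190/416.0 = 96.62 mg/L.
Travel time t = 35.2·1000 / 0.21 = 167600 s = 46.56 h.
Half-life 0.465 d → k = ln 2 / 0.465 = 1.491 d⁻¹.
Decay over the reach: 96.62·exp(−kt) = 96.62·0.05547 = 5.359 mg/L.

5.36 mg/L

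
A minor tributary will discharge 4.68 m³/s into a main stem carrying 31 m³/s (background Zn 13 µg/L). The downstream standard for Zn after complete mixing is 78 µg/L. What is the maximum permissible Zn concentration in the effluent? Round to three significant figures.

At the limit, (Qr·Cr + Qe·Cₑ)/(Qr + Qe) = 78:
Cₑ = (35.68·78 − 31.00·13.00) / 4.680 = 508.6 µg/L.

509 µg/L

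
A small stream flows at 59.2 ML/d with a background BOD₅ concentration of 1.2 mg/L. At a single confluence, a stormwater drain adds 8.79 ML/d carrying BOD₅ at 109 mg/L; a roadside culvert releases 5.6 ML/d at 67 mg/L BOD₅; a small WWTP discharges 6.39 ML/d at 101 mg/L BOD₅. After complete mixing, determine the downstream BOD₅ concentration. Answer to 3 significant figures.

Mixed concentration C = ΣQC/ΣQ = (59.20·1.200 + 8.790·109.0 + 5.600·67.00 + 6.390·101.0) / 79.98 = 2050/79.98 = 25.63 mg/L.

25.6 mg/L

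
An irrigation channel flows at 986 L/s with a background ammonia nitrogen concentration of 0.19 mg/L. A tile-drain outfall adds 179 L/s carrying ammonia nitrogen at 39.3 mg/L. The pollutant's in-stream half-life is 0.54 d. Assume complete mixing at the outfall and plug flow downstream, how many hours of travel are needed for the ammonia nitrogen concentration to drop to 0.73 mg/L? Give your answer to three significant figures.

Mass balance: C = (986.0·0.1900 + 179.0·39.30) / 1165 = 7222/1165 = 6.199 mg/L.
Half-life 0.54 d → k = ln 2 / 0.54 = 1.284 d⁻¹.
6.199·exp(−k·t) = 0.73 → t = ln(6.199/0.73)/k = 144000 s = 40.00 h.

40.0 h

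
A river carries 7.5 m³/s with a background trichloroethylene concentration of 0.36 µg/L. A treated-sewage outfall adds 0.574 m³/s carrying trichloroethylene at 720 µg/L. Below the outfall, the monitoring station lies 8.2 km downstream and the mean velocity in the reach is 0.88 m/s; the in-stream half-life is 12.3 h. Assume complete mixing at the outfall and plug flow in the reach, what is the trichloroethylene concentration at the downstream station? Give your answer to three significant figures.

Conservation of mass: C = (7.500·0.3600 + 0.5740·720.0) / 8.074 = 416.0/8.074 = 51.52 µg/L.
Travel time t = 8.2·1000 / 0.88 = 9318 s = 2.588 h.
Half-life 12.3 h → k = ln 2 / 12.3 = 0.05635 h⁻¹ = 1.352 d⁻¹.
First-order decay: C = 51.52·exp(−k·t) = 51.52·0.8643 = 44.53 µg/L.

44.5 µg/L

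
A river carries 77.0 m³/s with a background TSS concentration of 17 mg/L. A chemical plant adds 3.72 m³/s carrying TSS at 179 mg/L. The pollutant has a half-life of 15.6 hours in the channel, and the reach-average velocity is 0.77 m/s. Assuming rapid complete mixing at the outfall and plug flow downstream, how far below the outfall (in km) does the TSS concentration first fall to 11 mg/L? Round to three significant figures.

49.9 km

Mixed concentration C = ΣQC/ΣQ = (77.00·17.00 + 3.720·179.0) / 80.72 = 1975/80.72 = 24.47 mg/L.
Half-life 15.6 h → k = ln 2 / 15.6 = 0.04443 h⁻¹ = 1.066 d⁻¹.
Set 24.47·exp(−k·t) = 11 → t = ln(24.47/11)/k = 64770 s = 17.99 h.
Distance = v·t = 0.77·64770 = 49870 m = 49.87 km.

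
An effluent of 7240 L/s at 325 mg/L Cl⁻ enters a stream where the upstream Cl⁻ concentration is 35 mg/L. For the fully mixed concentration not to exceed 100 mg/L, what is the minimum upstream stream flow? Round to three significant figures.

Set C_mix = 100: (Q·35.00 + 7240·325.0) / (Q + 7240) = 100
→ Q = 7240·(325.0 − 100)/(100 − 35.00) = 25060 L/s.

25100 L/s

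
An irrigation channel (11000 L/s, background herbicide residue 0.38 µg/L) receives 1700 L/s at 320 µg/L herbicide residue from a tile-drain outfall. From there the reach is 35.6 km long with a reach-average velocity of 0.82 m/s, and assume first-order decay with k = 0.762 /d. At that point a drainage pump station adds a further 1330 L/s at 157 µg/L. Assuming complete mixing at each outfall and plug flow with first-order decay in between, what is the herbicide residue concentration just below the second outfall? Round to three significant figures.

41.5 µg/L

Conservation of mass: C = (11000·0.3800 + 1700·320.0) / 12700 = 548200/12700 = 43.16 µg/L; combined flow 12700 L/s.
Travel time t = 35.6·1000 / 0.82 = 43410 s = 12.06 h.
After decay, C = 43.16 × e^(−kt) = 43.16 × 0.6819 = 29.43 µg/L.
At the second outfall, C = (12700·29.43 + 1330·157.0) / (12700 + 1330) = 41.53 µg/L.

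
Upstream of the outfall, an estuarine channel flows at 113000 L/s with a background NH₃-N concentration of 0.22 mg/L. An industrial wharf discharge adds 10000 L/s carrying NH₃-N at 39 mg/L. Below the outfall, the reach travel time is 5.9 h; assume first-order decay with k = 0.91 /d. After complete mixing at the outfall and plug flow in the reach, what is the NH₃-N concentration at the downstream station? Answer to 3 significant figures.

2.70 mg/L

Flow-weighted average: C = (113000·0.2200 + 10000·39.00) / 123000 = 414900/123000 = 3.373 mg/L.
After decay, C = 3.373 × e^(−kt) = 3.373 × 0.7995 = 2.697 mg/L.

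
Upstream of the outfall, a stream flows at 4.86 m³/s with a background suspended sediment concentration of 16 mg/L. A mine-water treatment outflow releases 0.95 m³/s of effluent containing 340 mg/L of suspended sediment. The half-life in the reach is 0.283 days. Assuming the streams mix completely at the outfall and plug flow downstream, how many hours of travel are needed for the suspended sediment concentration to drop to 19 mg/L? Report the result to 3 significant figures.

12.6 h

Conservation of mass: C = (4.860·16.00 + 0.9500·340.0) / 5.810 = 400.8/5.810 = 68.98 mg/L.
Half-life 0.283 d → k = ln 2 / 0.283 = 2.449 d⁻¹.
68.98·exp(−k·t) = 19 → t = ln(68.98/19)/k = 45480 s = 12.63 h.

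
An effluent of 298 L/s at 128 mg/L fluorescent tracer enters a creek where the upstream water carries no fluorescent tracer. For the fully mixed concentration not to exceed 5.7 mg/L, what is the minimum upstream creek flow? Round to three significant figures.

Set C_mix = 5.7: (Q·0 + 298.0·128.0) / (Q + 298.0) = 5.7
→ Q = 298.0·(128.0 − 5.7)/(5.7 − 0) = 6394 L/s.

6390 L/s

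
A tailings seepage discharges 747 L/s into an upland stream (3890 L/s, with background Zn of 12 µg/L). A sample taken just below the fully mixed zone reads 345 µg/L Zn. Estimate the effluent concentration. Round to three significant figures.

2080 µg/L

Mass balance: 3890·12.00 + 747.0·Cₑ = 4637·345.0
→ Cₑ = (4637·345.0 − 3890·12.00) / 747.0 = 2079 µg/L.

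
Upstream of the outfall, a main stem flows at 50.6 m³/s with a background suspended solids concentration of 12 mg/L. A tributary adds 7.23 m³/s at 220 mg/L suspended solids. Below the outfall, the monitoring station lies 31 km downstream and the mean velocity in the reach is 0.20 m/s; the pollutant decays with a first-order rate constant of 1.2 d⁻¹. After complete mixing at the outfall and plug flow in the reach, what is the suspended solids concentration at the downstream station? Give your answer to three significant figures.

Conservation of mass: C = (50.60·12.00 + 7.230·220.0) / 57.83 = 2198/57.83 = 38.00 mg/L.
Travel time t = 31·1000 / 0.20 = 155000 s = 43.06 h.
First-order decay: C = 38.00·exp(−k·t) = 38.00·0.1162 = 4.415 mg/L.

4.41 mg/L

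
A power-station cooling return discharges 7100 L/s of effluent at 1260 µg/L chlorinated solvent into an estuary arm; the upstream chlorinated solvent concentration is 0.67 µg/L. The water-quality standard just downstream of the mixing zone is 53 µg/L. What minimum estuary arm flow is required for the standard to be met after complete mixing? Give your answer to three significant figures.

164000 L/s

Set C_mix = 53: (Q·0.6700 + 7100·1260) / (Q + 7100) = 53
→ Q = 7100·(1260 − 53)/(53 − 0.6700) = 163800 L/s.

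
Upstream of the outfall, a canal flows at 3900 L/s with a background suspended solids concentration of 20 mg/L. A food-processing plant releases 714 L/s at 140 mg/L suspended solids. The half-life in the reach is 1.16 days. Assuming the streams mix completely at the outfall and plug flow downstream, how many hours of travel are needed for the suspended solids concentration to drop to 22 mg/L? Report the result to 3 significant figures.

Conservation of mass: C = (3900·20.00 + 714.0·140.0) / 4614 = 178000/4614 = 38.57 mg/L.
Half-life 1.16 d → k = ln 2 / 1.16 = 0.5975 d⁻¹.
38.57·exp(−k·t) = 22 → t = ln(38.57/22)/k = 81180 s = 22.55 h.

22.5 h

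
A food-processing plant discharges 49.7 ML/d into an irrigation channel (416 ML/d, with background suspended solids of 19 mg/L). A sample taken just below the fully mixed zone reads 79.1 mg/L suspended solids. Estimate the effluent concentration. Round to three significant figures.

582 mg/L

Mass balance: 416.0·19.00 + 49.70·Cₑ = 465.7·79.10
→ Cₑ = (465.7·79.10 − 416.0·19.00) / 49.70 = 582.2 mg/L.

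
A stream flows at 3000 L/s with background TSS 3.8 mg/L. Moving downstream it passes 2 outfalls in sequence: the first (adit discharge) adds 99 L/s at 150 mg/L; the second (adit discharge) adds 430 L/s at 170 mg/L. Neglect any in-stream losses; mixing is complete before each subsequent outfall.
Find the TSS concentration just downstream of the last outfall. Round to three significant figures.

After outfall 1: Q = 3000 + 99.00 = 3099 L/s; C = (3000·3.800 + 99.00·150.0)/3099 = 8.470 mg/L.
After outfall 2: Q = 3099 + 430.0 = 3529 L/s; C = (3099·8.470 + 430.0·170.0)/3529 = 28.15 mg/L.

28.2 mg/L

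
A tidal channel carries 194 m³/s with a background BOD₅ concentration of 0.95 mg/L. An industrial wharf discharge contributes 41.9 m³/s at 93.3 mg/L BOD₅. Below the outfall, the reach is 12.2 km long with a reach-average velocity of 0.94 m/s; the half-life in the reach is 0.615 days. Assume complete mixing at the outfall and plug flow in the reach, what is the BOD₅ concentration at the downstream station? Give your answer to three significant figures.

14.7 mg/L

Conservation of mass: C = (194.0·0.9500 + 41.90·93.30) / 235.9 = 4094/235.9 = 17.35 mg/L.
Travel time t = 12.2·1000 / 0.94 = 12980 s = 3.605 h.
Half-life 0.615 d → k = ln 2 / 0.615 = 1.127 d⁻¹.
Applying C = C₀e^(−kt): 17.35 × 0.8443 = 14.65 mg/L.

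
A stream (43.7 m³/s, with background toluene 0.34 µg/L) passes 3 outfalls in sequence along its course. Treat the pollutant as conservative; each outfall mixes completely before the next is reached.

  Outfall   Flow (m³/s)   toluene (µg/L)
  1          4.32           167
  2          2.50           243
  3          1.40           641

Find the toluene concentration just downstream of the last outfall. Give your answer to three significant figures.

43.2 µg/L

After outfall 1: Q = 43.70 + 4.320 = 48.02 m³/s; C = (43.70·0.3400 + 4.320·167.0)/48.02 = 15.33 µg/L.
After outfall 2: Q = 48.02 + 2.500 = 50.52 m³/s; C = (48.02·15.33 + 2.500·243.0)/50.52 = 26.60 µg/L.
After outfall 3: Q = 50.52 + 1.400 = 51.92 m³/s; C = (50.52·26.60 + 1.400·641.0)/51.92 = 43.17 µg/L.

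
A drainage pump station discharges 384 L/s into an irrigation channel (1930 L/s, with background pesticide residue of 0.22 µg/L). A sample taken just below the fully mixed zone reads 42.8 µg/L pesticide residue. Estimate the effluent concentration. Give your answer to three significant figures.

257 µg/L

Mass balance: 1930·0.2200 + 384.0·Cₑ = 2314·42.80
→ Cₑ = (2314·42.80 − 1930·0.2200) / 384.0 = 256.8 µg/L.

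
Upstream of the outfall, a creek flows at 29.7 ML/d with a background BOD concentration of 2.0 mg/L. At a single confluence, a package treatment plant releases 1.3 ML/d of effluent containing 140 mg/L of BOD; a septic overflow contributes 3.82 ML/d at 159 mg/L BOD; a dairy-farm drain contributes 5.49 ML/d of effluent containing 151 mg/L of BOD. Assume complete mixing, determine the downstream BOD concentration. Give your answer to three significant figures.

Mixed concentration C = ΣQC/ΣQ = (29.70·2.000 + 1.300·140.0 + 3.820·159.0 + 5.490·151.0) / 40.31 = 1678/40.31 = 41.62 mg/L.

41.6 mg/L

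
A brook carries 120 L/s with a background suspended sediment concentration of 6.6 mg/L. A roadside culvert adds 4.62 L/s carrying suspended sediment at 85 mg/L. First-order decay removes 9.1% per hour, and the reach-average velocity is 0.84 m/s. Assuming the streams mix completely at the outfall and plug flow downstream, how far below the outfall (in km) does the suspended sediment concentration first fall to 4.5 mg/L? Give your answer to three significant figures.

After mixing, C = (120.0·6.600 + 4.620·85.00) / 124.6 = 1185/124.6 = 9.506 mg/L.
9.1%/h lost → k = −ln(1 − 0.091) = 0.09541 h⁻¹.
Set 9.506·exp(−k·t) = 4.5 → t = ln(9.506/4.5)/k = 28220 s = 7.839 h.
Distance = v·t = 0.84·28220 = 23700 m = 23.70 km.

23.7 km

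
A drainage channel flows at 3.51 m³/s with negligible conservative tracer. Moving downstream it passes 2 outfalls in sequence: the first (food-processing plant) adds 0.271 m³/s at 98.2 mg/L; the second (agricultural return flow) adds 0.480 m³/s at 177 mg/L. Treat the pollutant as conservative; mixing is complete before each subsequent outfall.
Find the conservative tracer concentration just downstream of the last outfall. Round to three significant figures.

Below outfall 1: Q → 3.781 m³/s, C = (3.510·0 + 0.2710·98.20)/3.781 = 7.038 mg/L.
Below outfall 2: Q → 4.261 m³/s, C = (3.781·7.038 + 0.4800·177.0)/4.261 = 26.18 mg/L.

26.2 mg/L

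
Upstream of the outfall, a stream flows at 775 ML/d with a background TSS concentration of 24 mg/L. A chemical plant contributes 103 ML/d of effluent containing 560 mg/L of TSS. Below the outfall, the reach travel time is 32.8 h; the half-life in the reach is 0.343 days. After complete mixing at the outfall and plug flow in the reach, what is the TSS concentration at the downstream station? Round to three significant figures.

After mixing, C = (775.0·24.00 + 103.0·560.0) / 878.0 = 76280/878.0 = 86.88 mg/L.
Half-life 0.343 d → k = ln 2 / 0.343 = 2.021 d⁻¹.
First-order decay: C = 86.88·exp(−k·t) = 86.88·0.06318 = 5.489 mg/L.

5.49 mg/L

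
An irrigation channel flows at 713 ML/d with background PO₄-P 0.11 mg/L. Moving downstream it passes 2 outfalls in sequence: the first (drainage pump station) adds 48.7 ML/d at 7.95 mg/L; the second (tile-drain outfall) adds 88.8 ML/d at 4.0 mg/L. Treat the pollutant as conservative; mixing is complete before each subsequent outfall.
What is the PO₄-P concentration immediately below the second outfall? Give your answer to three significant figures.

0.965 mg/L

Outfall 1: combined Q = 761.7 ML/d; C = (713.0·0.1100 + 48.70·7.950)/761.7 = 0.6113 mg/L.
Outfall 2: combined Q = 850.5 ML/d; C = (761.7·0.6113 + 88.80·4.000)/850.5 = 0.9651 mg/L.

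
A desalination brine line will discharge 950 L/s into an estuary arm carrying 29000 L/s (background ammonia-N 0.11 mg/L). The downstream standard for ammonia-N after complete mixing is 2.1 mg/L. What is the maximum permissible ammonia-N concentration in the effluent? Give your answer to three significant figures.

At the limit, (Qr·Cr + Qe·Cₑ)/(Qr + Qe) = 2.1:
Cₑ = (29950·2.1 − 29000·0.1100) / 950.0 = 62.85 mg/L.

62.8 mg/L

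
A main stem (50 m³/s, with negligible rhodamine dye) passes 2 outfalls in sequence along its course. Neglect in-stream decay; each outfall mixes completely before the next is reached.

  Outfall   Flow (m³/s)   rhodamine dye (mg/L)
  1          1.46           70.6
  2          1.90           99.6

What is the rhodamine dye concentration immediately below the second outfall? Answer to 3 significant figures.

5.48 mg/L

Below outfall 1: Q → 51.46 m³/s, C = (50.00·0 + 1.460·70.60)/51.46 = 2.003 mg/L.
Below outfall 2: Q → 53.36 m³/s, C = (51.46·2.003 + 1.900·99.60)/53.36 = 5.478 mg/L.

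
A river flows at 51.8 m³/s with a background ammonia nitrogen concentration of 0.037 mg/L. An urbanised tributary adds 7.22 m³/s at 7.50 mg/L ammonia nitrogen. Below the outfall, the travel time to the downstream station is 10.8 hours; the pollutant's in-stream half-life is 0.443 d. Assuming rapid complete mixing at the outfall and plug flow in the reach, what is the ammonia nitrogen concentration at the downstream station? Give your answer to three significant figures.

After mixing, C = (51.80·0.03700 + 7.220·7.500) / 59.02 = 56.07/59.02 = 0.9500 mg/L.
Half-life 0.443 d → k = ln 2 / 0.443 = 1.565 d⁻¹.
First-order decay: C = 0.9500·exp(−k·t) = 0.9500·0.4946 = 0.4698 mg/L.

0.470 mg/L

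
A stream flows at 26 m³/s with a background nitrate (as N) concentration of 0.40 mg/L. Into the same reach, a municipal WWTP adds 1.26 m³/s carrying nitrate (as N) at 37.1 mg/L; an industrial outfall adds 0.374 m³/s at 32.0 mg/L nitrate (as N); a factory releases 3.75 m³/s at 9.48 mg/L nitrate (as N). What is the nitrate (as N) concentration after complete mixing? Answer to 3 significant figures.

3.33 mg/L

Mass balance: C = (26.00·0.4000 + 1.260·37.10 + 0.3740·32.00 + 3.750·9.480) / 31.38 = 104.7/31.38 = 3.335 mg/L.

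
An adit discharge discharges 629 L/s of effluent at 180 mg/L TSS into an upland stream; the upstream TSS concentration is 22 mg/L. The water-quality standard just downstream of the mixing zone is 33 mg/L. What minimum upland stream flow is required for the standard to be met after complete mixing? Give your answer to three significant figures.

8410 L/s

Set C_mix = 33: (Q·22.00 + 629.0·180.0) / (Q + 629.0) = 33
→ Q = 629.0·(180.0 − 33)/(33 − 22.00) = 8406 L/s.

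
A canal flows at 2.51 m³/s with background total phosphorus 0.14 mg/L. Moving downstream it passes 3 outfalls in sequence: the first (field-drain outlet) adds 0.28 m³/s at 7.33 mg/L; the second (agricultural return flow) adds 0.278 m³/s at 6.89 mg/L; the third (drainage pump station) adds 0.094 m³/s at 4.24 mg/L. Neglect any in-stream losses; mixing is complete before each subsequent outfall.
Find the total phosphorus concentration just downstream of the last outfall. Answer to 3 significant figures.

After outfall 1: Q = 2.510 + 0.2800 = 2.790 m³/s; C = (2.510·0.1400 + 0.2800·7.330)/2.790 = 0.8616 mg/L.
After outfall 2: Q = 2.790 + 0.2780 = 3.068 m³/s; C = (2.790·0.8616 + 0.2780·6.890)/3.068 = 1.408 mg/L.
After outfall 3: Q = 3.068 + 0.09400 = 3.162 m³/s; C = (3.068·1.408 + 0.09400·4.240)/3.162 = 1.492 mg/L.

1.49 mg/L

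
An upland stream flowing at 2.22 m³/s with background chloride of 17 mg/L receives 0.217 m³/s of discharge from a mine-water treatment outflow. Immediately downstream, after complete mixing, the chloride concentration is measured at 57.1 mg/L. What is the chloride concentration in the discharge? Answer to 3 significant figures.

467 mg/L

Mass balance: 2.220·17.00 + 0.2170·Cₑ = 2.437·57.10
→ Cₑ = (2.437·57.10 − 2.220·17.00) / 0.2170 = 467.3 mg/L.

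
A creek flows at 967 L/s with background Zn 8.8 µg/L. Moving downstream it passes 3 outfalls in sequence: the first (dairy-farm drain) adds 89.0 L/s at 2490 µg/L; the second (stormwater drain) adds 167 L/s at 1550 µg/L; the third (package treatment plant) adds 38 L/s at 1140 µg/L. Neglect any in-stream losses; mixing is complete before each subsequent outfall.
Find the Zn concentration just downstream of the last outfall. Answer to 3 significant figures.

422 µg/L

Outfall 1: combined Q = 1056 L/s; C = (967.0·8.800 + 89.00·2490)/1056 = 217.9 µg/L.
Outfall 2: combined Q = 1223 L/s; C = (1056·217.9 + 167.0·1550)/1223 = 399.8 µg/L.
Outfall 3: combined Q = 1261 L/s; C = (1223·399.8 + 38.00·1140)/1261 = 422.1 µg/L.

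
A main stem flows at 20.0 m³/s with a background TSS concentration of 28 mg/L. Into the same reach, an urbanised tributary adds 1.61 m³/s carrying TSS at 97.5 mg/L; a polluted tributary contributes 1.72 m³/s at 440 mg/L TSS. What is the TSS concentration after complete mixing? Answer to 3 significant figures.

Mass balance: C = (20.00·28.00 + 1.610·97.50 + 1.720·440.0) / 23.33 = 1474/23.33 = 63.17 mg/L.

63.2 mg/L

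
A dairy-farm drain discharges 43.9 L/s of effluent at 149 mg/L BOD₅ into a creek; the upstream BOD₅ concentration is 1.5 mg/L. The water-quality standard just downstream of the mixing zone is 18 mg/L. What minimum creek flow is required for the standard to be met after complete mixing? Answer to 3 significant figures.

349 L/s

Set C_mix = 18: (Q·1.500 + 43.90·149.0) / (Q + 43.90) = 18
→ Q = 43.90·(149.0 − 18)/(18 − 1.500) = 348.5 L/s.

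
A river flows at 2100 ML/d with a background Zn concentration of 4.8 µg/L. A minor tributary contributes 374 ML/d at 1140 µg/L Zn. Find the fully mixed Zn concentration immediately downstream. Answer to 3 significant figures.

176 µg/L

Flow-weighted average: C = (2100·4.800 + 374.0·1140) / 2474 = 436400/2474 = 176.4 µg/L.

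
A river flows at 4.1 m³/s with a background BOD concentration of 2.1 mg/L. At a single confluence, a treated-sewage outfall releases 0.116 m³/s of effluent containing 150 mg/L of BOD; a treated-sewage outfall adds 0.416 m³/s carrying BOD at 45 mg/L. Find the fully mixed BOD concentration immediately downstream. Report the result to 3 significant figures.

9.66 mg/L

Mixed concentration C = ΣQC/ΣQ = (4.100·2.100 + 0.1160·150.0 + 0.4160·45.00) / 4.632 = 44.73/4.632 = 9.657 mg/L.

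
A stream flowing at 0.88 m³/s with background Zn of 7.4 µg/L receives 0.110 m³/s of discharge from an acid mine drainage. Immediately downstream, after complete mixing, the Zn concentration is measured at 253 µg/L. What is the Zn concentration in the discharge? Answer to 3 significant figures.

2220 µg/L

Mass balance: 0.8800·7.400 + 0.1100·Cₑ = 0.9900·253.0
→ Cₑ = (0.9900·253.0 − 0.8800·7.400) / 0.1100 = 2218 µg/L.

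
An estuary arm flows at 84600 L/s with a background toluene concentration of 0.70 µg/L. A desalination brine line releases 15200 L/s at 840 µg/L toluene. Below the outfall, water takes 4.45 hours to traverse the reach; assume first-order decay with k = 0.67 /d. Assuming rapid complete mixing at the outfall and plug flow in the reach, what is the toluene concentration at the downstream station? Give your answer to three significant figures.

Mixed concentration C = ΣQC/ΣQ = (84600·0.7000 + 15200·840.0) / 99800 = 12830000/99800 = 128.5 µg/L.
Decay over the reach: 128.5·exp(−kt) = 128.5·0.8832 = 113.5 µg/L.

114 µg/L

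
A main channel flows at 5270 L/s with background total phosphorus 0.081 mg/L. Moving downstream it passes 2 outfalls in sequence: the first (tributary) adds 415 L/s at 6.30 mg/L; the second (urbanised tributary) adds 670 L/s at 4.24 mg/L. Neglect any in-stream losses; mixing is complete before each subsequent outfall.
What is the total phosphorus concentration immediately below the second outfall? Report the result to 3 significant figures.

Below outfall 1: Q → 5685 L/s, C = (5270·0.08100 + 415.0·6.300)/5685 = 0.5350 mg/L.
Below outfall 2: Q → 6355 L/s, C = (5685·0.5350 + 670.0·4.240)/6355 = 0.9256 mg/L.

0.926 mg/L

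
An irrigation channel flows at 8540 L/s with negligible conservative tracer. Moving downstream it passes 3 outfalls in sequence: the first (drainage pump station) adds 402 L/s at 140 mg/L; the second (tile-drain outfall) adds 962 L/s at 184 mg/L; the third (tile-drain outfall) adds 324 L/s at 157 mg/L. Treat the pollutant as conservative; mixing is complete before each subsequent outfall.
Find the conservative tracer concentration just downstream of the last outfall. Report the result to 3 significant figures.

27.8 mg/L

After outfall 1: Q = 8540 + 402.0 = 8942 L/s; C = (8540·0 + 402.0·140.0)/8942 = 6.294 mg/L.
After outfall 2: Q = 8942 + 962.0 = 9904 L/s; C = (8942·6.294 + 962.0·184.0)/9904 = 23.55 mg/L.
After outfall 3: Q = 9904 + 324.0 = 10230 L/s; C = (9904·23.55 + 324.0·157.0)/10230 = 27.78 mg/L.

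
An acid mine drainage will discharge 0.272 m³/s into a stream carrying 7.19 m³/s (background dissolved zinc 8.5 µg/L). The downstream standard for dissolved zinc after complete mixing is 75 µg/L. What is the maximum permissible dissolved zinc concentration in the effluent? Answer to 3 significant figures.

At the limit, (Qr·Cr + Qe·Cₑ)/(Qr + Qe) = 75:
Cₑ = (7.462·75 − 7.190·8.500) / 0.2720 = 1833 µg/L.

1830 µg/L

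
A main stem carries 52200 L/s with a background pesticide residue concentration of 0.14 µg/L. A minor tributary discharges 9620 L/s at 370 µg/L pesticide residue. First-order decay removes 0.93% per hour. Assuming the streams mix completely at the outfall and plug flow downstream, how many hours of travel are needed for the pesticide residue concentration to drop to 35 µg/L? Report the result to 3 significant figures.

53.5 h

Mixed concentration C = ΣQC/ΣQ = (52200·0.1400 + 9620·370.0) / 61820 = 3567000/61820 = 57.70 µg/L.
0.93%/h lost → k = −ln(1 − 0.0093) = 0.009344 h⁻¹.
57.70·exp(−k·t) = 35 → t = ln(57.70/35)/k = 192600 s = 53.49 h.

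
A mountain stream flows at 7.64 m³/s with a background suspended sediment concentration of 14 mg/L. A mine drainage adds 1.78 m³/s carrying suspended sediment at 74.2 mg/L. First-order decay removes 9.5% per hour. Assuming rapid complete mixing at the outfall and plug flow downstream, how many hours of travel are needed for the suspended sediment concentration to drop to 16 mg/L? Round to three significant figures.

4.62 h

Conservation of mass: C = (7.640·14.00 + 1.780·74.20) / 9.420 = 239.0/9.420 = 25.38 mg/L.
9.5%/h lost → k = −ln(1 − 0.095) = 0.09982 h⁻¹.
25.38·exp(−k·t) = 16 → t = ln(25.38/16)/k = 16630 s = 4.620 h.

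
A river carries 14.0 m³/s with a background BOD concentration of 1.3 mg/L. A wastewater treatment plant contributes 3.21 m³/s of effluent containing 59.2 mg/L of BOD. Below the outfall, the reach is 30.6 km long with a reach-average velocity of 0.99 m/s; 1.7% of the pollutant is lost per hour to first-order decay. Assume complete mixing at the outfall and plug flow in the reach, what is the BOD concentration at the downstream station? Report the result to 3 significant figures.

10.4 mg/L

Mass balance: C = (14.00·1.300 + 3.210·59.20) / 17.21 = 208.2/17.21 = 12.10 mg/L.
Travel time t = 30.6·1000 / 0.99 = 30910 s = 8.586 h.
1.7%/h lost → k = −ln(1 − 0.017) = 0.01715 h⁻¹.
After decay, C = 12.10 × e^(−kt) = 12.10 × 0.8631 = 10.44 mg/L.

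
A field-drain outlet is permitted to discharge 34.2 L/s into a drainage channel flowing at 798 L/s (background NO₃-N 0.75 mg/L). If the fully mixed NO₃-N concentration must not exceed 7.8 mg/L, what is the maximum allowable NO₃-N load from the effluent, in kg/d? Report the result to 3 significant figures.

Mass balance at the limit: 798.0·0.7500 + 34.20·Cₑ = 832.2·7.8 → Cₑ = 172.3 mg/L.
34.20 L/s = 0.03420 m³/s. Load = 0.03420 m³/s × 172.3 g/m³ × 86 400 s/d = 509.1 kg/d.

509 kg/d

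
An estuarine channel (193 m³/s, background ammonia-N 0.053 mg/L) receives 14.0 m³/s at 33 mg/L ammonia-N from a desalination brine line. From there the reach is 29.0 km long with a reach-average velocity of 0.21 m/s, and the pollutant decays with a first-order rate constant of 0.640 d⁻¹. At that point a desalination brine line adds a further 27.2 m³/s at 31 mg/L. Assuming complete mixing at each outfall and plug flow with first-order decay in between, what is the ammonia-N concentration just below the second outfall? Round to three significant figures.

After mixing, C = (193.0·0.05300 + 14.00·33.00) / 207.0 = 472.2/207.0 = 2.281 mg/L; combined flow 207.0 m³/s.
Travel time t = 29.0·1000 / 0.21 = 138100 s = 38.36 h.
Decay over the reach: 2.281·exp(−kt) = 2.281·0.3595 = 0.8202 mg/L.
At the second outfall, C = (207.0·0.8202 + 27.20·31.00) / (207.0 + 27.20) = 4.325 mg/L.

4.33 mg/L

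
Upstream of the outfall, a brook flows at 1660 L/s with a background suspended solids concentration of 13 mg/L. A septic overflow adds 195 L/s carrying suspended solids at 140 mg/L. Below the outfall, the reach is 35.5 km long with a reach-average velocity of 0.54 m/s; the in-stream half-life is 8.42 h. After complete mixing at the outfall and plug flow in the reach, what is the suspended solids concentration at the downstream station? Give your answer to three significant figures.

Conservation of mass: C = (1660·13.00 + 195.0·140.0) / 1855 = 48880/1855 = 26.35 mg/L.
Travel time t = 35.5·1000 / 0.54 = 65740 s = 18.26 h.
Half-life 8.42 h → k = ln 2 / 8.42 = 0.08232 h⁻¹ = 1.976 d⁻¹.
After decay, C = 26.35 × e^(−kt) = 26.35 × 0.2224 = 5.860 mg/L.

5.86 mg/L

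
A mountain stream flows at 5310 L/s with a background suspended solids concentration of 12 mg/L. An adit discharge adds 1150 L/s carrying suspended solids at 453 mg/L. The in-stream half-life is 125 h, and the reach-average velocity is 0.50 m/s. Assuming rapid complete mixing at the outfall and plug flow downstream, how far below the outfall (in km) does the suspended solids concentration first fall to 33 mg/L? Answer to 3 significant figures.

327 km

Conservation of mass: C = (5310·12.00 + 1150·453.0) / 6460 = 584700/6460 = 90.51 mg/L.
Half-life 125 h → k = ln 2 / 125 = 0.005545 h⁻¹ = 0.1331 d⁻¹.
Set 90.51·exp(−k·t) = 33 → t = ln(90.51/33)/k = 655000 s = 181.9 h.
Distance = v·t = 0.50·655000 = 327500 m = 327.5 km.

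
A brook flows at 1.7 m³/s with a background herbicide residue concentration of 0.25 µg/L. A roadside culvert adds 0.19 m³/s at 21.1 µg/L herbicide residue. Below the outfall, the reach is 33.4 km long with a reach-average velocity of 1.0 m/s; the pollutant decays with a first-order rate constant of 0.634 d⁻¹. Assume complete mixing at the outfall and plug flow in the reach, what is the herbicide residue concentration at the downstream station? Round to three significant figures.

Mixed concentration C = ΣQC/ΣQ = (1.700·0.2500 + 0.1900·21.10) / 1.890 = 4.434/1.890 = 2.346 µg/L.
Travel time t = 33.4·1000 / 1.0 = 33400 s = 9.278 h.
Decay over the reach: 2.346·exp(−kt) = 2.346·0.7826 = 1.836 µg/L.

1.84 µg/L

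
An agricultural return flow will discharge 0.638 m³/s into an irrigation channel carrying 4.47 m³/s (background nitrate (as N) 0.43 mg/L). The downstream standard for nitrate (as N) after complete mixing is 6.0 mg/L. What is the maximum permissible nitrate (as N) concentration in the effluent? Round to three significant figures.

At the limit, (Qr·Cr + Qe·Cₑ)/(Qr + Qe) = 6.0:
Cₑ = (5.108·6.0 − 4.470·0.4300) / 0.6380 = 45.02 mg/L.

45.0 mg/L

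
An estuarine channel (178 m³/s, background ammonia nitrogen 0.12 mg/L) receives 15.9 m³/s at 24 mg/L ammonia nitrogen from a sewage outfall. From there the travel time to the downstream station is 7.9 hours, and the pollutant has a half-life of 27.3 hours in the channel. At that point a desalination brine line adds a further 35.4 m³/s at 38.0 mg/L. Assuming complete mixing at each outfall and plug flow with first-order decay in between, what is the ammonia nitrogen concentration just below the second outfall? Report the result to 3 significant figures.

Conservation of mass: C = (178.0·0.1200 + 15.90·24.00) / 193.9 = 403.0/193.9 = 2.078 mg/L; combined flow 193.9 m³/s.
Half-life 27.3 h → k = ln 2 / 27.3 = 0.02539 h⁻¹ = 0.6094 d⁻¹.
Decay over the reach: 2.078·exp(−kt) = 2.078·0.8183 = 1.700 mg/L.
Second outfall: C = (193.9·1.700 + 35.40·38.00)/229.3 = 7.305 mg/L.

7.30 mg/L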